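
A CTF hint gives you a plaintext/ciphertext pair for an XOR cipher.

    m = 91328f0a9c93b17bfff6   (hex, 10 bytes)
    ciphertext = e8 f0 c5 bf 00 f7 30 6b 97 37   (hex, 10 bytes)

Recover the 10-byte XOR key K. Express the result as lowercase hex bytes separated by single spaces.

79 c2 4a b5 9c 64 81 10 68 c1

Since ciphertext = m ⊕ K, XORing both sides with m gives K = m ⊕ ciphertext.
145 ^ 232 = 121
 50 ^ 240 = 194
143 ^ 197 =  74
 10 ^ 191 = 181
156 ^   0 = 156
147 ^ 247 = 100
177 ^  48 = 129
123 ^ 107 =  16
255 ^ 151 = 104
246 ^  55 = 193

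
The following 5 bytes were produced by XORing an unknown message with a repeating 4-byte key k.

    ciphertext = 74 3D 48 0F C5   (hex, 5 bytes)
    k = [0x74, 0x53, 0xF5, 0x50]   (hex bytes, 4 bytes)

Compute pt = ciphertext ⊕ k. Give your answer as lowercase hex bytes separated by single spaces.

The 4-byte key repeats, so the effective keystream is 74 53 f5 50 74.
byte 0: 74 xor 74 = 00
byte 1: 3d xor 53 = 6e
byte 2: 48 xor f5 = bd
byte 3: 0f xor 50 = 5f
byte 4: c5 xor 74 = b1

00 6e bd 5f b1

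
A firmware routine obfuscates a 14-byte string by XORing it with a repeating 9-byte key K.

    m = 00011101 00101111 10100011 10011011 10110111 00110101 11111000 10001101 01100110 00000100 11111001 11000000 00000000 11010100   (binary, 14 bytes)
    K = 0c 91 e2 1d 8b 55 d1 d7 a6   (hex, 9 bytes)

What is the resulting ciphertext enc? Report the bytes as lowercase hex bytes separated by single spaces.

11 be 41 86 3c 60 29 5a c0 08 68 22 1d 5f

The 9-byte key repeats, so the effective keystream is 0c 91 e2 1d 8b 55 d1 d7 a6 0c 91 e2 1d 8b.
byte 0: 1d XOR 0c = 11
byte 1: 2f XOR 91 = be
byte 2: a3 XOR e2 = 41
byte 3: 9b XOR 1d = 86
byte 4: b7 XOR 8b = 3c
byte 5: 35 XOR 55 = 60
byte 6: f8 XOR d1 = 29
byte 7: 8d XOR d7 = 5a
byte 8: 66 XOR a6 = c0
byte 9: 04 XOR 0c = 08
byte 10: f9 XOR 91 = 68
byte 11: c0 XOR e2 = 22
byte 12: 00 XOR 1d = 1d
byte 13: d4 XOR 8b = 5f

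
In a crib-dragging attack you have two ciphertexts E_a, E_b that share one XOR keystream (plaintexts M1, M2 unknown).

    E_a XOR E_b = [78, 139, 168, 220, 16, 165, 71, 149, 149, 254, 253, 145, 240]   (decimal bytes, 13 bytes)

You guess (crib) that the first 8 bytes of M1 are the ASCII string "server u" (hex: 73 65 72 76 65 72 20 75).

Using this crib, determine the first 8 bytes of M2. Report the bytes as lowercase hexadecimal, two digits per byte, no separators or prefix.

3deedaaa75d767e0

Since E_a ⊕ E_b = M1 ⊕ M2, XORing with the guessed M1 bytes yields the corresponding M2 bytes: M2 = (E_a ⊕ E_b) ⊕ M1.
4e XOR 73 = 3d
8b XOR 65 = ee
a8 XOR 72 = da
dc XOR 76 = aa
10 XOR 65 = 75
a5 XOR 72 = d7
47 XOR 20 = 67
95 XOR 75 = e0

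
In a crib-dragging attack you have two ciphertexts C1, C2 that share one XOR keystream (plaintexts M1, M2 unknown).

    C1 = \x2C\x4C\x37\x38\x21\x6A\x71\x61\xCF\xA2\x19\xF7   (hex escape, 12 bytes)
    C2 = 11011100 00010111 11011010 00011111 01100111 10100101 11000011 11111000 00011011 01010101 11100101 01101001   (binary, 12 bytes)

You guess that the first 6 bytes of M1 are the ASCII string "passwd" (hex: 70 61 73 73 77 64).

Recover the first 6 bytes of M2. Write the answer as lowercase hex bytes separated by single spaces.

First, C1 ⊕ C2 = (M1 ⊕ K) ⊕ (M2 ⊕ K) = M1 ⊕ M2, so the key drops out. Then M2 = (M1 ⊕ M2) ⊕ M1 over the first 6 bytes.
byte 0: (2c ⊕ dc) ⊕ 70 = f0 ⊕ 70 = 80
byte 1: (4c ⊕ 17) ⊕ 61 = 5b ⊕ 61 = 3a
byte 2: (37 ⊕ da) ⊕ 73 = ed ⊕ 73 = 9e
byte 3: (38 ⊕ 1f) ⊕ 73 = 27 ⊕ 73 = 54
byte 4: (21 ⊕ 67) ⊕ 77 = 46 ⊕ 77 = 31
byte 5: (6a ⊕ a5) ⊕ 64 = cf ⊕ 64 = ab

80 3a 9e 54 31 ab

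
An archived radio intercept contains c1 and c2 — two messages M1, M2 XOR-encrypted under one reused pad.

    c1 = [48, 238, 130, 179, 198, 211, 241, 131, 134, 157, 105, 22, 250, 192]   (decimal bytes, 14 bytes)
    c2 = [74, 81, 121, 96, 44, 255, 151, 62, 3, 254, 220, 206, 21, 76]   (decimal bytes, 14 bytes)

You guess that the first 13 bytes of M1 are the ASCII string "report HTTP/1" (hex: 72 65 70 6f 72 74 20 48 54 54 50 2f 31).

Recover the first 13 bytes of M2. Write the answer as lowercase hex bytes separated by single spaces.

First, c1 ⊕ c2 = (M1 ⊕ K) ⊕ (M2 ⊕ K) = M1 ⊕ M2, so the key drops out. Then M2 = (M1 ⊕ M2) ⊕ M1 over the first 13 bytes.
byte 0: (30 ^ 4a) ^ 72 = 7a ^ 72 = 08
byte 1: (ee ^ 51) ^ 65 = bf ^ 65 = da
byte 2: (82 ^ 79) ^ 70 = fb ^ 70 = 8b
byte 3: (b3 ^ 60) ^ 6f = d3 ^ 6f = bc
byte 4: (c6 ^ 2c) ^ 72 = ea ^ 72 = 98
byte 5: (d3 ^ ff) ^ 74 = 2c ^ 74 = 58
byte 6: (f1 ^ 97) ^ 20 = 66 ^ 20 = 46
byte 7: (83 ^ 3e) ^ 48 = bd ^ 48 = f5
byte 8: (86 ^ 03) ^ 54 = 85 ^ 54 = d1
byte 9: (9d ^ fe) ^ 54 = 63 ^ 54 = 37
byte 10: (69 ^ dc) ^ 50 = b5 ^ 50 = e5
byte 11: (16 ^ ce) ^ 2f = d8 ^ 2f = f7
byte 12: (fa ^ 15) ^ 31 = ef ^ 31 = de

08 da 8b bc 98 58 46 f5 d1 37 e5 f7 de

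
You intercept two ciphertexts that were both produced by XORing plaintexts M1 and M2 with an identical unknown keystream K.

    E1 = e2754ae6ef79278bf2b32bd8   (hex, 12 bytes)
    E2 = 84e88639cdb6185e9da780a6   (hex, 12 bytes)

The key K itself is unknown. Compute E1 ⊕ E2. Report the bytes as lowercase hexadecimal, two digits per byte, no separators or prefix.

E1 ⊕ E2 = (M1 ⊕ K) ⊕ (M2 ⊕ K) = M1 ⊕ M2 — the shared key cancels under XOR.
e2 ^ 84 = 66
75 ^ e8 = 9d
4a ^ 86 = cc
e6 ^ 39 = df
ef ^ cd = 22
79 ^ b6 = cf
27 ^ 18 = 3f
8b ^ 5e = d5
f2 ^ 9d = 6f
b3 ^ a7 = 14
2b ^ 80 = ab
d8 ^ a6 = 7e

669dccdf22cf3fd56f14ab7e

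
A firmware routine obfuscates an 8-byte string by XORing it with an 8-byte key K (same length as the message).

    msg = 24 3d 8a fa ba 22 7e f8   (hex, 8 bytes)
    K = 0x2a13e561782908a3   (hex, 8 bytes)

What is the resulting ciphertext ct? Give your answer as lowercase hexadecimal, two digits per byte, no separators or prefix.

0e2e6f9bc20b765b

 36 xor  42 =  14
 61 xor  19 =  46
138 xor 229 = 111
250 xor  97 = 155
186 xor 120 = 194
 34 xor  41 =  11
126 xor   8 = 118
248 xor 163 =  91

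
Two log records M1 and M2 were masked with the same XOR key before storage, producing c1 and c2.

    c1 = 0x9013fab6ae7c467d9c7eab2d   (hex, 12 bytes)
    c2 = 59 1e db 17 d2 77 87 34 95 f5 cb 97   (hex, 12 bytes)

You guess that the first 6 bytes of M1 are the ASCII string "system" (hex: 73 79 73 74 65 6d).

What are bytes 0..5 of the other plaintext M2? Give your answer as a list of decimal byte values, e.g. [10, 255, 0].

[186, 116, 82, 213, 25, 102]

First, c1 ⊕ c2 = (M1 ⊕ K) ⊕ (M2 ⊕ K) = M1 ⊕ M2, so the key drops out. Then M2 = (M1 ⊕ M2) ⊕ M1 over the first 6 bytes.
byte 0: (90 ⊕ 59) ⊕ 73 = c9 ⊕ 73 = ba
byte 1: (13 ⊕ 1e) ⊕ 79 = 0d ⊕ 79 = 74
byte 2: (fa ⊕ db) ⊕ 73 = 21 ⊕ 73 = 52
byte 3: (b6 ⊕ 17) ⊕ 74 = a1 ⊕ 74 = d5
byte 4: (ae ⊕ d2) ⊕ 65 = 7c ⊕ 65 = 19
byte 5: (7c ⊕ 77) ⊕ 6d = 0b ⊕ 6d = 66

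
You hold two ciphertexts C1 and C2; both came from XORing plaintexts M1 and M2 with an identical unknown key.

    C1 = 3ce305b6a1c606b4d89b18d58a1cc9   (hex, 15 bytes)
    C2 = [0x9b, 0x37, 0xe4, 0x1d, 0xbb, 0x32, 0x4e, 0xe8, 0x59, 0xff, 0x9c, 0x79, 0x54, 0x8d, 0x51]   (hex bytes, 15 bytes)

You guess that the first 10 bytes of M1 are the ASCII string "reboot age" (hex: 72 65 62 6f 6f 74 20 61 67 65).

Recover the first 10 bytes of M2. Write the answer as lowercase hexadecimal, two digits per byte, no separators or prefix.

d5b183c47580683de601

First, C1 ⊕ C2 = (M1 ⊕ K) ⊕ (M2 ⊕ K) = M1 ⊕ M2, so the key drops out. Then M2 = (M1 ⊕ M2) ⊕ M1 over the first 10 bytes.
byte 0: (3c XOR 9b) XOR 72 = a7 XOR 72 = d5
byte 1: (e3 XOR 37) XOR 65 = d4 XOR 65 = b1
byte 2: (05 XOR e4) XOR 62 = e1 XOR 62 = 83
byte 3: (b6 XOR 1d) XOR 6f = ab XOR 6f = c4
byte 4: (a1 XOR bb) XOR 6f = 1a XOR 6f = 75
byte 5: (c6 XOR 32) XOR 74 = f4 XOR 74 = 80
byte 6: (06 XOR 4e) XOR 20 = 48 XOR 20 = 68
byte 7: (b4 XOR e8) XOR 61 = 5c XOR 61 = 3d
byte 8: (d8 XOR 59) XOR 67 = 81 XOR 67 = e6
byte 9: (9b XOR ff) XOR 65 = 64 XOR 65 = 01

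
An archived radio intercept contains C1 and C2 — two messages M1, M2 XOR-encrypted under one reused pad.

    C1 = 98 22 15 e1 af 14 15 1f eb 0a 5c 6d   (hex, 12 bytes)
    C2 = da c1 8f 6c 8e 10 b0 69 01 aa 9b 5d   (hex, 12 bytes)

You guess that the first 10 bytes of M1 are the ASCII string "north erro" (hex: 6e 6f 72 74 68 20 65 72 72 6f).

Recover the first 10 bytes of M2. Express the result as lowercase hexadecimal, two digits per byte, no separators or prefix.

2c8ce8f94924c00498cf

First, C1 ⊕ C2 = (M1 ⊕ K) ⊕ (M2 ⊕ K) = M1 ⊕ M2, so the key drops out. Then M2 = (M1 ⊕ M2) ⊕ M1 over the first 10 bytes.
byte 0: (98 ^ da) ^ 6e = 42 ^ 6e = 2c
byte 1: (22 ^ c1) ^ 6f = e3 ^ 6f = 8c
byte 2: (15 ^ 8f) ^ 72 = 9a ^ 72 = e8
byte 3: (e1 ^ 6c) ^ 74 = 8d ^ 74 = f9
byte 4: (af ^ 8e) ^ 68 = 21 ^ 68 = 49
byte 5: (14 ^ 10) ^ 20 = 04 ^ 20 = 24
byte 6: (15 ^ b0) ^ 65 = a5 ^ 65 = c0
byte 7: (1f ^ 69) ^ 72 = 76 ^ 72 = 04
byte 8: (eb ^ 01) ^ 72 = ea ^ 72 = 98
byte 9: (0a ^ aa) ^ 6f = a0 ^ 6f = cf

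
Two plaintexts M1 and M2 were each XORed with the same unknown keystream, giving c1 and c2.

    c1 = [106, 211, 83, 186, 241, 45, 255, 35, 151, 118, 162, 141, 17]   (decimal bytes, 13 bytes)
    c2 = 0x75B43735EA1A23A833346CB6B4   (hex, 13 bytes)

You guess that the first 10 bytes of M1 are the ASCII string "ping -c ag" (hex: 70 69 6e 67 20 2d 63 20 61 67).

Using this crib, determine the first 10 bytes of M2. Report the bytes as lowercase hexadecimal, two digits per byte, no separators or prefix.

First, c1 ⊕ c2 = (M1 ⊕ K) ⊕ (M2 ⊕ K) = M1 ⊕ M2, so the key drops out. Then M2 = (M1 ⊕ M2) ⊕ M1 over the first 10 bytes.
byte 0: (6a ⊕ 75) ⊕ 70 = 1f ⊕ 70 = 6f
byte 1: (d3 ⊕ b4) ⊕ 69 = 67 ⊕ 69 = 0e
byte 2: (53 ⊕ 37) ⊕ 6e = 64 ⊕ 6e = 0a
byte 3: (ba ⊕ 35) ⊕ 67 = 8f ⊕ 67 = e8
byte 4: (f1 ⊕ ea) ⊕ 20 = 1b ⊕ 20 = 3b
byte 5: (2d ⊕ 1a) ⊕ 2d = 37 ⊕ 2d = 1a
byte 6: (ff ⊕ 23) ⊕ 63 = dc ⊕ 63 = bf
byte 7: (23 ⊕ a8) ⊕ 20 = 8b ⊕ 20 = ab
byte 8: (97 ⊕ 33) ⊕ 61 = a4 ⊕ 61 = c5
byte 9: (76 ⊕ 34) ⊕ 67 = 42 ⊕ 67 = 25

6f0e0ae83b1abfabc525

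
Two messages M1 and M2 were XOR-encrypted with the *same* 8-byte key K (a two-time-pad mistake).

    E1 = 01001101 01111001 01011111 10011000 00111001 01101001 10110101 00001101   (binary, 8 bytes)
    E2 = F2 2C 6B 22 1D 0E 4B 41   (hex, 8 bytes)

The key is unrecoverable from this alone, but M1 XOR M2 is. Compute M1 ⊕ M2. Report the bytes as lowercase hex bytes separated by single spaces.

bf 55 34 ba 24 67 fe 4c

E1 ⊕ E2 = (M1 ⊕ K) ⊕ (M2 ⊕ K) = M1 ⊕ M2 — the shared key cancels under XOR.
4d XOR f2 = bf
79 XOR 2c = 55
5f XOR 6b = 34
98 XOR 22 = ba
39 XOR 1d = 24
69 XOR 0e = 67
b5 XOR 4b = fe
0d XOR 41 = 4c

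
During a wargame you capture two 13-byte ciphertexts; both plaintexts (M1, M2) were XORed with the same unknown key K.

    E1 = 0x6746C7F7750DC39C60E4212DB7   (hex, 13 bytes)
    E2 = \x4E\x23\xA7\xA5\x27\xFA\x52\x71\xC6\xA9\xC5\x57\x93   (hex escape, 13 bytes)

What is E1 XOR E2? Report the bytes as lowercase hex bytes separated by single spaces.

E1 ⊕ E2 = (M1 ⊕ K) ⊕ (M2 ⊕ K) = M1 ⊕ M2 — the shared key cancels under XOR.
103 ⊕  78 =  41
 70 ⊕  35 = 101
199 ⊕ 167 =  96
247 ⊕ 165 =  82
117 ⊕  39 =  82
 13 ⊕ 250 = 247
195 ⊕  82 = 145
156 ⊕ 113 = 237
 96 ⊕ 198 = 166
228 ⊕ 169 =  77
 33 ⊕ 197 = 228
 45 ⊕  87 = 122
183 ⊕ 147 =  36

29 65 60 52 52 f7 91 ed a6 4d e4 7a 24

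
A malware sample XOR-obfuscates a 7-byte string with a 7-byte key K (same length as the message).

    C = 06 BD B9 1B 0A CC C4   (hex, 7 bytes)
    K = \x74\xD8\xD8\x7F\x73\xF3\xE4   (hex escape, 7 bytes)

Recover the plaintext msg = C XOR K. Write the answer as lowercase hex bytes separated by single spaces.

72 65 61 64 79 3f 20

byte 0: 06 ⊕ 74 = 72
byte 1: bd ⊕ d8 = 65
byte 2: b9 ⊕ d8 = 61
byte 3: 1b ⊕ 7f = 64
byte 4: 0a ⊕ 73 = 79
byte 5: cc ⊕ f3 = 3f
byte 6: c4 ⊕ e4 = 20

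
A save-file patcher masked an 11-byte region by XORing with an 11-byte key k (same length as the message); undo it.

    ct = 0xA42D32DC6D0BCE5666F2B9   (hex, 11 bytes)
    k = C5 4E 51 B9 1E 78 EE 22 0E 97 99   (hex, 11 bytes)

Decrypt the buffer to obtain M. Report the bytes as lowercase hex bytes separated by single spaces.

61 63 63 65 73 73 20 74 68 65 20

XOR is its own inverse, so applying the key byte-wise gives the result directly.
10100100 XOR 11000101 = 01100001
00101101 XOR 01001110 = 01100011
00110010 XOR 01010001 = 01100011
11011100 XOR 10111001 = 01100101
01101101 XOR 00011110 = 01110011
00001011 XOR 01111000 = 01110011
11001110 XOR 11101110 = 00100000
01010110 XOR 00100010 = 01110100
01100110 XOR 00001110 = 01101000
11110010 XOR 10010111 = 01100101
10111001 XOR 10011001 = 00100000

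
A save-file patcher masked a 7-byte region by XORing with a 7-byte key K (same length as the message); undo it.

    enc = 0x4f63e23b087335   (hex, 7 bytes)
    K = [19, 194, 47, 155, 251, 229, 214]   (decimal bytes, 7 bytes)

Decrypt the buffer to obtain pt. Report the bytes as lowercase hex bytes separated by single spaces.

XOR is its own inverse, so applying the key byte-wise gives the result directly.
byte 0: 4f XOR 13 = 5c
byte 1: 63 XOR c2 = a1
byte 2: e2 XOR 2f = cd
byte 3: 3b XOR 9b = a0
byte 4: 08 XOR fb = f3
byte 5: 73 XOR e5 = 96
byte 6: 35 XOR d6 = e3

5c a1 cd a0 f3 96 e3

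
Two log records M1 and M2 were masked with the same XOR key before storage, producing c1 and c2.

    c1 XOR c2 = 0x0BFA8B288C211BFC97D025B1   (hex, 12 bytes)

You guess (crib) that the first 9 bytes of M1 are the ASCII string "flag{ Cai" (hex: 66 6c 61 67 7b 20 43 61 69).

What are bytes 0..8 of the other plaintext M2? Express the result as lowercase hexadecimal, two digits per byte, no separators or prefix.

Since c1 ⊕ c2 = M1 ⊕ M2, XORing with the guessed M1 bytes yields the corresponding M2 bytes: M2 = (c1 ⊕ c2) ⊕ M1.
byte 0:  11 xor 102 = 109
byte 1: 250 xor 108 = 150
byte 2: 139 xor  97 = 234
byte 3:  40 xor 103 =  79
byte 4: 140 xor 123 = 247
byte 5:  33 xor  32 =   1
byte 6:  27 xor  67 =  88
byte 7: 252 xor  97 = 157
byte 8: 151 xor 105 = 254

6d96ea4ff701589dfe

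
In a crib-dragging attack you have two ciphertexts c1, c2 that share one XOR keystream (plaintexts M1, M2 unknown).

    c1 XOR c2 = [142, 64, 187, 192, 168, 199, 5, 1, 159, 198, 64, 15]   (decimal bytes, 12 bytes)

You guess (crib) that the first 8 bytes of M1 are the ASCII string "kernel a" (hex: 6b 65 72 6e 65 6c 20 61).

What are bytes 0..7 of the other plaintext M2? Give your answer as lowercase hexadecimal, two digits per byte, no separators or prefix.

e525c9aecdab2560

Since c1 ⊕ c2 = M1 ⊕ M2, XORing with the guessed M1 bytes yields the corresponding M2 bytes: M2 = (c1 ⊕ c2) ⊕ M1.
142 XOR 107 = 229
 64 XOR 101 =  37
187 XOR 114 = 201
192 XOR 110 = 174
168 XOR 101 = 205
199 XOR 108 = 171
  5 XOR  32 =  37
  1 XOR  97 =  96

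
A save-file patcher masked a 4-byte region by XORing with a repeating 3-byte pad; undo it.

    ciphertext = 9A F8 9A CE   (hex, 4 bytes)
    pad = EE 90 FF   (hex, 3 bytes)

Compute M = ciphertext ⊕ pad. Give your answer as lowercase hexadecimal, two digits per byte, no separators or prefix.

74686520

The 3-byte key repeats, so the effective keystream is ee 90 ff ee.
byte 0: 10011010 XOR 11101110 = 01110100
byte 1: 11111000 XOR 10010000 = 01101000
byte 2: 10011010 XOR 11111111 = 01100101
byte 3: 11001110 XOR 11101110 = 00100000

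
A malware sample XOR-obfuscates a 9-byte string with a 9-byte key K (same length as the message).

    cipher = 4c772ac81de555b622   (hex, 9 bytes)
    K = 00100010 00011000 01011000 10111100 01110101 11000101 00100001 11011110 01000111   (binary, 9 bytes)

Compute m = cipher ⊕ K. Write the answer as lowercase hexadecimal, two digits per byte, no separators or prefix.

XOR is its own inverse, so applying the key byte-wise gives the result directly.
01001100 ⊕ 00100010 = 01101110
01110111 ⊕ 00011000 = 01101111
00101010 ⊕ 01011000 = 01110010
11001000 ⊕ 10111100 = 01110100
00011101 ⊕ 01110101 = 01101000
11100101 ⊕ 11000101 = 00100000
01010101 ⊕ 00100001 = 01110100
10110110 ⊕ 11011110 = 01101000
00100010 ⊕ 01000111 = 01100101

6e6f72746820746865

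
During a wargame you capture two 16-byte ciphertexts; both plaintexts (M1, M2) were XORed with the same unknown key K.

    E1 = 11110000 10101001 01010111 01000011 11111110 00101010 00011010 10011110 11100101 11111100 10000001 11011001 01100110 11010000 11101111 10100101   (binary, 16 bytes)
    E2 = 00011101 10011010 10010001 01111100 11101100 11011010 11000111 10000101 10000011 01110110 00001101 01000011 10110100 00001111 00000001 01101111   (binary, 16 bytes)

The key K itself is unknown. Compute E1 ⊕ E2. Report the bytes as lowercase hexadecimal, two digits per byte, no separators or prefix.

ed33c63f12f0dd1b668a8c9ad2dfeeca

E1 ⊕ E2 = (M1 ⊕ K) ⊕ (M2 ⊕ K) = M1 ⊕ M2 — the shared key cancels under XOR.
f0 ^ 1d = ed
a9 ^ 9a = 33
57 ^ 91 = c6
43 ^ 7c = 3f
fe ^ ec = 12
2a ^ da = f0
1a ^ c7 = dd
9e ^ 85 = 1b
e5 ^ 83 = 66
fc ^ 76 = 8a
81 ^ 0d = 8c
d9 ^ 43 = 9a
66 ^ b4 = d2
d0 ^ 0f = df
ef ^ 01 = ee
a5 ^ 6f = ca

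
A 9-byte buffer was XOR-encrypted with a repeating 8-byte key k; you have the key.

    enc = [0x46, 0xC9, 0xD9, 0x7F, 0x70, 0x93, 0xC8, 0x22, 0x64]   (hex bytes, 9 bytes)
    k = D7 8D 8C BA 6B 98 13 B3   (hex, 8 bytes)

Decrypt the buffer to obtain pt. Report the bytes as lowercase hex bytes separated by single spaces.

91 44 55 c5 1b 0b db 91 b3

The 8-byte key repeats, so the effective keystream is d7 8d 8c ba 6b 98 13 b3 d7.
byte 0: 46 xor d7 = 91
byte 1: c9 xor 8d = 44
byte 2: d9 xor 8c = 55
byte 3: 7f xor ba = c5
byte 4: 70 xor 6b = 1b
byte 5: 93 xor 98 = 0b
byte 6: c8 xor 13 = db
byte 7: 22 xor b3 = 91
byte 8: 64 xor d7 = b3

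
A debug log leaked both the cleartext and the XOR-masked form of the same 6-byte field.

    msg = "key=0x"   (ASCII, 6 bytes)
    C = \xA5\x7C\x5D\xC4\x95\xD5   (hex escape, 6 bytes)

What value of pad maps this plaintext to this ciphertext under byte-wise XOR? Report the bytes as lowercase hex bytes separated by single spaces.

ce 19 24 f9 a5 ad

Since C = msg ⊕ pad, XORing both sides with msg gives pad = msg ⊕ C.
01101011 ^ 10100101 = 11001110
01100101 ^ 01111100 = 00011001
01111001 ^ 01011101 = 00100100
00111101 ^ 11000100 = 11111001
00110000 ^ 10010101 = 10100101
01111000 ^ 11010101 = 10101101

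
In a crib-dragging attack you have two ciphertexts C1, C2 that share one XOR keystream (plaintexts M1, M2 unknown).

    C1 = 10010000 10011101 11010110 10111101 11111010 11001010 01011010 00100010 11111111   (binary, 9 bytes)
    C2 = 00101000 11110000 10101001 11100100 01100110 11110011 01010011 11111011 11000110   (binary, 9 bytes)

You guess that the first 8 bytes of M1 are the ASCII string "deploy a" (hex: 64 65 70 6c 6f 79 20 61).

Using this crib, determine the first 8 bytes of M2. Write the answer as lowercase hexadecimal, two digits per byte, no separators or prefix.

dc080f35f34029b8

First, C1 ⊕ C2 = (M1 ⊕ K) ⊕ (M2 ⊕ K) = M1 ⊕ M2, so the key drops out. Then M2 = (M1 ⊕ M2) ⊕ M1 over the first 8 bytes.
byte 0: (90 xor 28) xor 64 = b8 xor 64 = dc
byte 1: (9d xor f0) xor 65 = 6d xor 65 = 08
byte 2: (d6 xor a9) xor 70 = 7f xor 70 = 0f
byte 3: (bd xor e4) xor 6c = 59 xor 6c = 35
byte 4: (fa xor 66) xor 6f = 9c xor 6f = f3
byte 5: (ca xor f3) xor 79 = 39 xor 79 = 40
byte 6: (5a xor 53) xor 20 = 09 xor 20 = 29
byte 7: (22 xor fb) xor 61 = d9 xor 61 = b8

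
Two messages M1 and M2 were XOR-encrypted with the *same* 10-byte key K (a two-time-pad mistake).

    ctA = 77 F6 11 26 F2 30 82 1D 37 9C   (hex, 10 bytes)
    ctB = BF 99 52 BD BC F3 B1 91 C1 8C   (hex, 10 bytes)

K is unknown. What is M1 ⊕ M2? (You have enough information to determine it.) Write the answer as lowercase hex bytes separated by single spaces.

ctA ⊕ ctB = (M1 ⊕ K) ⊕ (M2 ⊕ K) = M1 ⊕ M2 — the shared key cancels under XOR.
77 xor bf = c8
f6 xor 99 = 6f
11 xor 52 = 43
26 xor bd = 9b
f2 xor bc = 4e
30 xor f3 = c3
82 xor b1 = 33
1d xor 91 = 8c
37 xor c1 = f6
9c xor 8c = 10

c8 6f 43 9b 4e c3 33 8c f6 10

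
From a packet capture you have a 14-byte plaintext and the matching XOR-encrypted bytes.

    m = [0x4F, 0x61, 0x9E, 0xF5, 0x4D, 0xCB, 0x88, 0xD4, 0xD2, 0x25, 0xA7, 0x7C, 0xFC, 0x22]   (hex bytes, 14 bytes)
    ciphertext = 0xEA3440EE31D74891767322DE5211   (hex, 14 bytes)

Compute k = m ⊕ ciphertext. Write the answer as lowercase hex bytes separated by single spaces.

a5 55 de 1b 7c 1c c0 45 a4 56 85 a2 ae 33

Since ciphertext = m ⊕ k, XORing both sides with m gives k = m ⊕ ciphertext.
4f xor ea = a5
61 xor 34 = 55
9e xor 40 = de
f5 xor ee = 1b
4d xor 31 = 7c
cb xor d7 = 1c
88 xor 48 = c0
d4 xor 91 = 45
d2 xor 76 = a4
25 xor 73 = 56
a7 xor 22 = 85
7c xor de = a2
fc xor 52 = ae
22 xor 11 = 33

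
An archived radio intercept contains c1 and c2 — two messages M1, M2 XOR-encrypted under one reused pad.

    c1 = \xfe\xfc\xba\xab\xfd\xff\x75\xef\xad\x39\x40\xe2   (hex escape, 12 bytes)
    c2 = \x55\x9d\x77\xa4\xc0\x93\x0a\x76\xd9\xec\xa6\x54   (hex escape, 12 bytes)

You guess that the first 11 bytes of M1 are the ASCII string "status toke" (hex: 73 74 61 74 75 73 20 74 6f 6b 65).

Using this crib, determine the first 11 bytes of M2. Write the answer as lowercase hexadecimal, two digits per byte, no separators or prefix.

First, c1 ⊕ c2 = (M1 ⊕ K) ⊕ (M2 ⊕ K) = M1 ⊕ M2, so the key drops out. Then M2 = (M1 ⊕ M2) ⊕ M1 over the first 11 bytes.
byte 0: (fe XOR 55) XOR 73 = ab XOR 73 = d8
byte 1: (fc XOR 9d) XOR 74 = 61 XOR 74 = 15
byte 2: (ba XOR 77) XOR 61 = cd XOR 61 = ac
byte 3: (ab XOR a4) XOR 74 = 0f XOR 74 = 7b
byte 4: (fd XOR c0) XOR 75 = 3d XOR 75 = 48
byte 5: (ff XOR 93) XOR 73 = 6c XOR 73 = 1f
byte 6: (75 XOR 0a) XOR 20 = 7f XOR 20 = 5f
byte 7: (ef XOR 76) XOR 74 = 99 XOR 74 = ed
byte 8: (ad XOR d9) XOR 6f = 74 XOR 6f = 1b
byte 9: (39 XOR ec) XOR 6b = d5 XOR 6b = be
byte 10: (40 XOR a6) XOR 65 = e6 XOR 65 = 83

d815ac7b481f5fed1bbe83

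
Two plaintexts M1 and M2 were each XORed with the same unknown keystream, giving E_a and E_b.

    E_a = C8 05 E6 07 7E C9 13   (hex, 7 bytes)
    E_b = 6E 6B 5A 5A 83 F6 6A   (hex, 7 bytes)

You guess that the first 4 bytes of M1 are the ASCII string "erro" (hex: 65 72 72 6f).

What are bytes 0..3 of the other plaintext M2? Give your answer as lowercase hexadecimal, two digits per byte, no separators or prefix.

First, E_a ⊕ E_b = (M1 ⊕ K) ⊕ (M2 ⊕ K) = M1 ⊕ M2, so the key drops out. Then M2 = (M1 ⊕ M2) ⊕ M1 over the first 4 bytes.
byte 0: (c8 xor 6e) xor 65 = a6 xor 65 = c3
byte 1: (05 xor 6b) xor 72 = 6e xor 72 = 1c
byte 2: (e6 xor 5a) xor 72 = bc xor 72 = ce
byte 3: (07 xor 5a) xor 6f = 5d xor 6f = 32

c31cce32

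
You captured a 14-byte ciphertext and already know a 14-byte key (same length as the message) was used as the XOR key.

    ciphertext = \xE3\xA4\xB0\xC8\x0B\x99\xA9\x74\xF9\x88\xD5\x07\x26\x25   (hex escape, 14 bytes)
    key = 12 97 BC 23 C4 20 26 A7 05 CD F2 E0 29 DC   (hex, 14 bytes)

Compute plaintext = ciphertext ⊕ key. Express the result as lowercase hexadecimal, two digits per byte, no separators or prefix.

f1330cebcfb98fd3fc4527e70ff9

XOR is its own inverse, so applying the key byte-wise gives the result directly.
e3 ^ 12 = f1
a4 ^ 97 = 33
b0 ^ bc = 0c
c8 ^ 23 = eb
0b ^ c4 = cf
99 ^ 20 = b9
a9 ^ 26 = 8f
74 ^ a7 = d3
f9 ^ 05 = fc
88 ^ cd = 45
d5 ^ f2 = 27
07 ^ e0 = e7
26 ^ 29 = 0f
25 ^ dc = f9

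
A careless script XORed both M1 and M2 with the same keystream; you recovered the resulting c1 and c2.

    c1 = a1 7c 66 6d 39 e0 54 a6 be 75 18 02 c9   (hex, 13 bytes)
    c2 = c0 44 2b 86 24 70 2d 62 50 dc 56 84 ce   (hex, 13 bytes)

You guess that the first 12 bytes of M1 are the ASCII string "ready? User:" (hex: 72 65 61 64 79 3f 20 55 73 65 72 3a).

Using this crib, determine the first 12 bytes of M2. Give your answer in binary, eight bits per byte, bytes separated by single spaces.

00010011 01011101 00101100 10001111 01100100 10101111 01011001 10010001 10011101 11001100 00111100 10111100

First, c1 ⊕ c2 = (M1 ⊕ K) ⊕ (M2 ⊕ K) = M1 ⊕ M2, so the key drops out. Then M2 = (M1 ⊕ M2) ⊕ M1 over the first 12 bytes.
byte 0: (a1 ^ c0) ^ 72 = 61 ^ 72 = 13
byte 1: (7c ^ 44) ^ 65 = 38 ^ 65 = 5d
byte 2: (66 ^ 2b) ^ 61 = 4d ^ 61 = 2c
byte 3: (6d ^ 86) ^ 64 = eb ^ 64 = 8f
byte 4: (39 ^ 24) ^ 79 = 1d ^ 79 = 64
byte 5: (e0 ^ 70) ^ 3f = 90 ^ 3f = af
byte 6: (54 ^ 2d) ^ 20 = 79 ^ 20 = 59
byte 7: (a6 ^ 62) ^ 55 = c4 ^ 55 = 91
byte 8: (be ^ 50) ^ 73 = ee ^ 73 = 9d
byte 9: (75 ^ dc) ^ 65 = a9 ^ 65 = cc
byte 10: (18 ^ 56) ^ 72 = 4e ^ 72 = 3c
byte 11: (02 ^ 84) ^ 3a = 86 ^ 3a = bc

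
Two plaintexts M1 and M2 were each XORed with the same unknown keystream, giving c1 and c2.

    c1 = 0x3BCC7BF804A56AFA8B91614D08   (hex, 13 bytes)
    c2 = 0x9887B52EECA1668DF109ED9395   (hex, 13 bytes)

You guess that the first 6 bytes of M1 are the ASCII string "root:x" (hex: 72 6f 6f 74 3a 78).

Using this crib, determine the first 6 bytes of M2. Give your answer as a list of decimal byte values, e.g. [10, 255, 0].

First, c1 ⊕ c2 = (M1 ⊕ K) ⊕ (M2 ⊕ K) = M1 ⊕ M2, so the key drops out. Then M2 = (M1 ⊕ M2) ⊕ M1 over the first 6 bytes.
byte 0: (3b ⊕ 98) ⊕ 72 = a3 ⊕ 72 = d1
byte 1: (cc ⊕ 87) ⊕ 6f = 4b ⊕ 6f = 24
byte 2: (7b ⊕ b5) ⊕ 6f = ce ⊕ 6f = a1
byte 3: (f8 ⊕ 2e) ⊕ 74 = d6 ⊕ 74 = a2
byte 4: (04 ⊕ ec) ⊕ 3a = e8 ⊕ 3a = d2
byte 5: (a5 ⊕ a1) ⊕ 78 = 04 ⊕ 78 = 7c

[209, 36, 161, 162, 210, 124]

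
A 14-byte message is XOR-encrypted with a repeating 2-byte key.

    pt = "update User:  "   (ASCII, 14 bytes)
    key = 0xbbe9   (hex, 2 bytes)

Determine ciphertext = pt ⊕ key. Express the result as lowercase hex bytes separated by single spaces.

ce 99 df 88 cf 8c 9b bc c8 8c c9 d3 9b c9

The 2-byte key repeats, so the effective keystream is bb e9 bb e9 bb e9 bb e9 bb e9 bb e9 bb e9.
byte 0: 117 XOR 187 = 206
byte 1: 112 XOR 233 = 153
byte 2: 100 XOR 187 = 223
byte 3:  97 XOR 233 = 136
byte 4: 116 XOR 187 = 207
byte 5: 101 XOR 233 = 140
byte 6:  32 XOR 187 = 155
byte 7:  85 XOR 233 = 188
byte 8: 115 XOR 187 = 200
byte 9: 101 XOR 233 = 140
byte 10: 114 XOR 187 = 201
byte 11:  58 XOR 233 = 211
byte 12:  32 XOR 187 = 155
byte 13:  32 XOR 233 = 201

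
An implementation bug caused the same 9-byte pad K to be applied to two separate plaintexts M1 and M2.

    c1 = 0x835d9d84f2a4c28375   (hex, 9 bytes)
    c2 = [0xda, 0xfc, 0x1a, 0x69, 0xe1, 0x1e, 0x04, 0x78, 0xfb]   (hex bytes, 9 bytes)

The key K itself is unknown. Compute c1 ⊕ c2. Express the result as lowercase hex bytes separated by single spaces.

59 a1 87 ed 13 ba c6 fb 8e

c1 ⊕ c2 = (M1 ⊕ K) ⊕ (M2 ⊕ K) = M1 ⊕ M2 — the shared key cancels under XOR.
131 XOR 218 =  89
 93 XOR 252 = 161
157 XOR  26 = 135
132 XOR 105 = 237
242 XOR 225 =  19
164 XOR  30 = 186
194 XOR   4 = 198
131 XOR 120 = 251
117 XOR 251 = 142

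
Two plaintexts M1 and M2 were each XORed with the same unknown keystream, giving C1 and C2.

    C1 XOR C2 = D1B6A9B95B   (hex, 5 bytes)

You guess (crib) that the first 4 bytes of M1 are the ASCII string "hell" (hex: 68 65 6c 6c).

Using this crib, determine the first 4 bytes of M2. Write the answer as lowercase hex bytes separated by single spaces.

b9 d3 c5 d5

Since C1 ⊕ C2 = M1 ⊕ M2, XORing with the guessed M1 bytes yields the corresponding M2 bytes: M2 = (C1 ⊕ C2) ⊕ M1.
byte 0: d1 ⊕ 68 = b9
byte 1: b6 ⊕ 65 = d3
byte 2: a9 ⊕ 6c = c5
byte 3: b9 ⊕ 6c = d5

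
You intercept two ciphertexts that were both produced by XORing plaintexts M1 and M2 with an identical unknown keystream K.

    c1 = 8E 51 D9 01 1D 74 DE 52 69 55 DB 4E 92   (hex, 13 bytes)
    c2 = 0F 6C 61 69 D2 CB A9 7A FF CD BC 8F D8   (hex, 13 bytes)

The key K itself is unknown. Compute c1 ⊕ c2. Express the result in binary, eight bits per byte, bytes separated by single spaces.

c1 ⊕ c2 = (M1 ⊕ K) ⊕ (M2 ⊕ K) = M1 ⊕ M2 — the shared key cancels under XOR.
8e ⊕ 0f = 81
51 ⊕ 6c = 3d
d9 ⊕ 61 = b8
01 ⊕ 69 = 68
1d ⊕ d2 = cf
74 ⊕ cb = bf
de ⊕ a9 = 77
52 ⊕ 7a = 28
69 ⊕ ff = 96
55 ⊕ cd = 98
db ⊕ bc = 67
4e ⊕ 8f = c1
92 ⊕ d8 = 4a

10000001 00111101 10111000 01101000 11001111 10111111 01110111 00101000 10010110 10011000 01100111 11000001 01001010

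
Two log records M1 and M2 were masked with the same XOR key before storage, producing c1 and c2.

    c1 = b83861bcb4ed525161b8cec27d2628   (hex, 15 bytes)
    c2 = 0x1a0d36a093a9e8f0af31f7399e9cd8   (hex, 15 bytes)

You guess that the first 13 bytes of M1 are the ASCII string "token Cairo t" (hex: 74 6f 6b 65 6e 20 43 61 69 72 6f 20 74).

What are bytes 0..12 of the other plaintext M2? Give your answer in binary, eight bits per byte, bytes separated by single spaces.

First, c1 ⊕ c2 = (M1 ⊕ K) ⊕ (M2 ⊕ K) = M1 ⊕ M2, so the key drops out. Then M2 = (M1 ⊕ M2) ⊕ M1 over the first 13 bytes.
byte 0: (b8 XOR 1a) XOR 74 = a2 XOR 74 = d6
byte 1: (38 XOR 0d) XOR 6f = 35 XOR 6f = 5a
byte 2: (61 XOR 36) XOR 6b = 57 XOR 6b = 3c
byte 3: (bc XOR a0) XOR 65 = 1c XOR 65 = 79
byte 4: (b4 XOR 93) XOR 6e = 27 XOR 6e = 49
byte 5: (ed XOR a9) XOR 20 = 44 XOR 20 = 64
byte 6: (52 XOR e8) XOR 43 = ba XOR 43 = f9
byte 7: (51 XOR f0) XOR 61 = a1 XOR 61 = c0
byte 8: (61 XOR af) XOR 69 = ce XOR 69 = a7
byte 9: (b8 XOR 31) XOR 72 = 89 XOR 72 = fb
byte 10: (ce XOR f7) XOR 6f = 39 XOR 6f = 56
byte 11: (c2 XOR 39) XOR 20 = fb XOR 20 = db
byte 12: (7d XOR 9e) XOR 74 = e3 XOR 74 = 97

11010110 01011010 00111100 01111001 01001001 01100100 11111001 11000000 10100111 11111011 01010110 11011011 10010111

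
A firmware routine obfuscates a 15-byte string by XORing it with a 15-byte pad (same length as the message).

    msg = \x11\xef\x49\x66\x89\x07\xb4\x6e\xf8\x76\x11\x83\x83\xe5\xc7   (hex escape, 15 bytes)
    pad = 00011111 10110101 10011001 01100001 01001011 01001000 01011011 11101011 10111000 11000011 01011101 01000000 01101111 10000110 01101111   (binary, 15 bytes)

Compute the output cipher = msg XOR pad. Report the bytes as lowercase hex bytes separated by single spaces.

0e 5a d0 07 c2 4f ef 85 40 b5 4c c3 ec 63 a8

00010001 ⊕ 00011111 = 00001110
11101111 ⊕ 10110101 = 01011010
01001001 ⊕ 10011001 = 11010000
01100110 ⊕ 01100001 = 00000111
10001001 ⊕ 01001011 = 11000010
00000111 ⊕ 01001000 = 01001111
10110100 ⊕ 01011011 = 11101111
01101110 ⊕ 11101011 = 10000101
11111000 ⊕ 10111000 = 01000000
01110110 ⊕ 11000011 = 10110101
00010001 ⊕ 01011101 = 01001100
10000011 ⊕ 01000000 = 11000011
10000011 ⊕ 01101111 = 11101100
11100101 ⊕ 10000110 = 01100011
11000111 ⊕ 01101111 = 10101000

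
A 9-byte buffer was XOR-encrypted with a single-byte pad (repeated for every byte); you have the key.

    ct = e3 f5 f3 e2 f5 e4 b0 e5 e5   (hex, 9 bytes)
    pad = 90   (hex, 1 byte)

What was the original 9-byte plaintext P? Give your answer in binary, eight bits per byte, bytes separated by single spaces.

01110011 01100101 01100011 01110010 01100101 01110100 00100000 01110101 01110101

The 1-byte key repeats, so the effective keystream is 90 90 90 90 90 90 90 90 90.
byte 0: e3 ⊕ 90 = 73
byte 1: f5 ⊕ 90 = 65
byte 2: f3 ⊕ 90 = 63
byte 3: e2 ⊕ 90 = 72
byte 4: f5 ⊕ 90 = 65
byte 5: e4 ⊕ 90 = 74
byte 6: b0 ⊕ 90 = 20
byte 7: e5 ⊕ 90 = 75
byte 8: e5 ⊕ 90 = 75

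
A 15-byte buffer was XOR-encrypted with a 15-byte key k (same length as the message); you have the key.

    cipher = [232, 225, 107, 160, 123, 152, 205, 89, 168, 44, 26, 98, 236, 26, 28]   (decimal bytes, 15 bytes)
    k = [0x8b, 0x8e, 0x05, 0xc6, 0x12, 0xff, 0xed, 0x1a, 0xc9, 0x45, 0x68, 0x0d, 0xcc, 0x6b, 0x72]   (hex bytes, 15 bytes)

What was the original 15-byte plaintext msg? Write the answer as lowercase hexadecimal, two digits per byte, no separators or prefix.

636f6e66696720436169726f20716e

XOR is its own inverse, so applying the key byte-wise gives the result directly.
e8 ⊕ 8b = 63
e1 ⊕ 8e = 6f
6b ⊕ 05 = 6e
a0 ⊕ c6 = 66
7b ⊕ 12 = 69
98 ⊕ ff = 67
cd ⊕ ed = 20
59 ⊕ 1a = 43
a8 ⊕ c9 = 61
2c ⊕ 45 = 69
1a ⊕ 68 = 72
62 ⊕ 0d = 6f
ec ⊕ cc = 20
1a ⊕ 6b = 71
1c ⊕ 72 = 6e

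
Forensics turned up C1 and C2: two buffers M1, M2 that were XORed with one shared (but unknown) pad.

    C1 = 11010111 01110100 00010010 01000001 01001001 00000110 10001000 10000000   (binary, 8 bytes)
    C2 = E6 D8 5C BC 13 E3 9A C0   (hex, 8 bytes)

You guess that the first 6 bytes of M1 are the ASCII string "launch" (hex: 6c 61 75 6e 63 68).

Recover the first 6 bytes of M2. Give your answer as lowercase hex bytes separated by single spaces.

5d cd 3b 93 39 8d

First, C1 ⊕ C2 = (M1 ⊕ K) ⊕ (M2 ⊕ K) = M1 ⊕ M2, so the key drops out. Then M2 = (M1 ⊕ M2) ⊕ M1 over the first 6 bytes.
byte 0: (d7 XOR e6) XOR 6c = 31 XOR 6c = 5d
byte 1: (74 XOR d8) XOR 61 = ac XOR 61 = cd
byte 2: (12 XOR 5c) XOR 75 = 4e XOR 75 = 3b
byte 3: (41 XOR bc) XOR 6e = fd XOR 6e = 93
byte 4: (49 XOR 13) XOR 63 = 5a XOR 63 = 39
byte 5: (06 XOR e3) XOR 68 = e5 XOR 68 = 8d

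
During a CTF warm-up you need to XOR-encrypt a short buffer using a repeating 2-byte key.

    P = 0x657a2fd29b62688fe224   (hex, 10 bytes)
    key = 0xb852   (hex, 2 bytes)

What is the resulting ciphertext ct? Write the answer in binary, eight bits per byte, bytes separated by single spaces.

The 2-byte key repeats, so the effective keystream is b8 52 b8 52 b8 52 b8 52 b8 52.
byte 0: 101 xor 184 = 221
byte 1: 122 xor  82 =  40
byte 2:  47 xor 184 = 151
byte 3: 210 xor  82 = 128
byte 4: 155 xor 184 =  35
byte 5:  98 xor  82 =  48
byte 6: 104 xor 184 = 208
byte 7: 143 xor  82 = 221
byte 8: 226 xor 184 =  90
byte 9:  36 xor  82 = 118

11011101 00101000 10010111 10000000 00100011 00110000 11010000 11011101 01011010 01110110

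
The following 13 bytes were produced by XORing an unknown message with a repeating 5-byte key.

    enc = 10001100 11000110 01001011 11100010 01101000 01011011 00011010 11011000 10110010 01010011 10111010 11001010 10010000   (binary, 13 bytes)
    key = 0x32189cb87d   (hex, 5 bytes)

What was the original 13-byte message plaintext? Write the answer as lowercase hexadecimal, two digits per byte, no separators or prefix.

beded75a156902440a2e88d20c

The 5-byte key repeats, so the effective keystream is 32 18 9c b8 7d 32 18 9c b8 7d 32 18 9c.
byte 0: 8c xor 32 = be
byte 1: c6 xor 18 = de
byte 2: 4b xor 9c = d7
byte 3: e2 xor b8 = 5a
byte 4: 68 xor 7d = 15
byte 5: 5b xor 32 = 69
byte 6: 1a xor 18 = 02
byte 7: d8 xor 9c = 44
byte 8: b2 xor b8 = 0a
byte 9: 53 xor 7d = 2e
byte 10: ba xor 32 = 88
byte 11: ca xor 18 = d2
byte 12: 90 xor 9c = 0c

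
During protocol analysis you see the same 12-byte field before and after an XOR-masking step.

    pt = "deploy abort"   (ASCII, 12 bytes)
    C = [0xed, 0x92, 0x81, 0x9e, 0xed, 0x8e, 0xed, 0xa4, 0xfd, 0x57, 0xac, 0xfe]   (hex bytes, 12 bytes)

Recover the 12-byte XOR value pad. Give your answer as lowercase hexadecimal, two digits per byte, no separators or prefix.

Since C = pt ⊕ pad, XORing both sides with pt gives pad = pt ⊕ C.
64 ⊕ ed = 89
65 ⊕ 92 = f7
70 ⊕ 81 = f1
6c ⊕ 9e = f2
6f ⊕ ed = 82
79 ⊕ 8e = f7
20 ⊕ ed = cd
61 ⊕ a4 = c5
62 ⊕ fd = 9f
6f ⊕ 57 = 38
72 ⊕ ac = de
74 ⊕ fe = 8a

89f7f1f282f7cdc59f38de8a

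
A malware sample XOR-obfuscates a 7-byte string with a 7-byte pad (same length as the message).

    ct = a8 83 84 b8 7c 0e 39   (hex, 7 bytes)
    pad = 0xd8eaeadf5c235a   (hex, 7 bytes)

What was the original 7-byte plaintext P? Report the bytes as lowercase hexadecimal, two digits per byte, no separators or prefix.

70696e67202d63

byte 0: a8 ^ d8 = 70
byte 1: 83 ^ ea = 69
byte 2: 84 ^ ea = 6e
byte 3: b8 ^ df = 67
byte 4: 7c ^ 5c = 20
byte 5: 0e ^ 23 = 2d
byte 6: 39 ^ 5a = 63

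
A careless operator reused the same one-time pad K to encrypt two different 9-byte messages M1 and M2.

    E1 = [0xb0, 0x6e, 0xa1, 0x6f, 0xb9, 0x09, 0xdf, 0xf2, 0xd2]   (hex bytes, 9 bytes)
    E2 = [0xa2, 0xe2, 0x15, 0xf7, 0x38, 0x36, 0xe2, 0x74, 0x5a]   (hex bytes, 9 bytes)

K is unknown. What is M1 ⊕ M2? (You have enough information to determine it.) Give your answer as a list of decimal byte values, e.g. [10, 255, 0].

[18, 140, 180, 152, 129, 63, 61, 134, 136]

E1 ⊕ E2 = (M1 ⊕ K) ⊕ (M2 ⊕ K) = M1 ⊕ M2 — the shared key cancels under XOR.
10110000 ^ 10100010 = 00010010
01101110 ^ 11100010 = 10001100
10100001 ^ 00010101 = 10110100
01101111 ^ 11110111 = 10011000
10111001 ^ 00111000 = 10000001
00001001 ^ 00110110 = 00111111
11011111 ^ 11100010 = 00111101
11110010 ^ 01110100 = 10000110
11010010 ^ 01011010 = 10001000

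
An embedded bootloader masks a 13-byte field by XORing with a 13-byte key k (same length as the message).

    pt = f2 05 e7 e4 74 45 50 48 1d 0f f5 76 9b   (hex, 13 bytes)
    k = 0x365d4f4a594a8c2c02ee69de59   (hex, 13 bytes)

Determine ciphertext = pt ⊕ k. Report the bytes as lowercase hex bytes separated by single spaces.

c4 58 a8 ae 2d 0f dc 64 1f e1 9c a8 c2

XOR is its own inverse, so applying the key byte-wise gives the result directly.
f2 ⊕ 36 = c4
05 ⊕ 5d = 58
e7 ⊕ 4f = a8
e4 ⊕ 4a = ae
74 ⊕ 59 = 2d
45 ⊕ 4a = 0f
50 ⊕ 8c = dc
48 ⊕ 2c = 64
1d ⊕ 02 = 1f
0f ⊕ ee = e1
f5 ⊕ 69 = 9c
76 ⊕ de = a8
9b ⊕ 59 = c2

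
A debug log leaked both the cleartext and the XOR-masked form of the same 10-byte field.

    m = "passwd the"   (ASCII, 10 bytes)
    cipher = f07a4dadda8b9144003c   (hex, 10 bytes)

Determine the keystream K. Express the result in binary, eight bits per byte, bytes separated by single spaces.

10000000 00011011 00111110 11011110 10101101 11101111 10110001 00110000 01101000 01011001

Since cipher = m ⊕ K, XORing both sides with m gives K = m ⊕ cipher.
112 XOR 240 = 128
 97 XOR 122 =  27
115 XOR  77 =  62
115 XOR 173 = 222
119 XOR 218 = 173
100 XOR 139 = 239
 32 XOR 145 = 177
116 XOR  68 =  48
104 XOR   0 = 104
101 XOR  60 =  89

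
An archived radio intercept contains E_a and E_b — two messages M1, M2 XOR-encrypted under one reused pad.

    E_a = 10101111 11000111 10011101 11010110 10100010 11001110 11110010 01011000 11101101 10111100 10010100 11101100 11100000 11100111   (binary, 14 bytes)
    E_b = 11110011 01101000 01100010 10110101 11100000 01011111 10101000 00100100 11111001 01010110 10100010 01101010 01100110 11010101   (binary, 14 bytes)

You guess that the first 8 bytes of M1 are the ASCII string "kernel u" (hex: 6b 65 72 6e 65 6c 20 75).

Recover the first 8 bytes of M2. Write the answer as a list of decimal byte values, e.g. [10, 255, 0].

First, E_a ⊕ E_b = (M1 ⊕ K) ⊕ (M2 ⊕ K) = M1 ⊕ M2, so the key drops out. Then M2 = (M1 ⊕ M2) ⊕ M1 over the first 8 bytes.
byte 0: (af XOR f3) XOR 6b = 5c XOR 6b = 37
byte 1: (c7 XOR 68) XOR 65 = af XOR 65 = ca
byte 2: (9d XOR 62) XOR 72 = ff XOR 72 = 8d
byte 3: (d6 XOR b5) XOR 6e = 63 XOR 6e = 0d
byte 4: (a2 XOR e0) XOR 65 = 42 XOR 65 = 27
byte 5: (ce XOR 5f) XOR 6c = 91 XOR 6c = fd
byte 6: (f2 XOR a8) XOR 20 = 5a XOR 20 = 7a
byte 7: (58 XOR 24) XOR 75 = 7c XOR 75 = 09

[55, 202, 141, 13, 39, 253, 122, 9]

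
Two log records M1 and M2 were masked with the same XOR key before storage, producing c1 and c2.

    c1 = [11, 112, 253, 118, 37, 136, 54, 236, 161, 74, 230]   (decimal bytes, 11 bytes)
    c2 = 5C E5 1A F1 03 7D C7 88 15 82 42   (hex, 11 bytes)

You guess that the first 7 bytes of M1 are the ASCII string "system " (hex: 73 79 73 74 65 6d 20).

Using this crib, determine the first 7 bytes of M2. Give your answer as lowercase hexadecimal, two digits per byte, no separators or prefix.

24ec94f34398d1

First, c1 ⊕ c2 = (M1 ⊕ K) ⊕ (M2 ⊕ K) = M1 ⊕ M2, so the key drops out. Then M2 = (M1 ⊕ M2) ⊕ M1 over the first 7 bytes.
byte 0: (0b ^ 5c) ^ 73 = 57 ^ 73 = 24
byte 1: (70 ^ e5) ^ 79 = 95 ^ 79 = ec
byte 2: (fd ^ 1a) ^ 73 = e7 ^ 73 = 94
byte 3: (76 ^ f1) ^ 74 = 87 ^ 74 = f3
byte 4: (25 ^ 03) ^ 65 = 26 ^ 65 = 43
byte 5: (88 ^ 7d) ^ 6d = f5 ^ 6d = 98
byte 6: (36 ^ c7) ^ 20 = f1 ^ 20 = d1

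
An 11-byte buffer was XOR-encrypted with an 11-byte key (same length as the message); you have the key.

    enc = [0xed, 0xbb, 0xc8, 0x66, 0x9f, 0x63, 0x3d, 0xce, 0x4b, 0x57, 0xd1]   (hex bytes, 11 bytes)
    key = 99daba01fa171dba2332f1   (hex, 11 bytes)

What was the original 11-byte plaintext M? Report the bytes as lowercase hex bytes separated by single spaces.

74 61 72 67 65 74 20 74 68 65 20

11101101 XOR 10011001 = 01110100
10111011 XOR 11011010 = 01100001
11001000 XOR 10111010 = 01110010
01100110 XOR 00000001 = 01100111
10011111 XOR 11111010 = 01100101
01100011 XOR 00010111 = 01110100
00111101 XOR 00011101 = 00100000
11001110 XOR 10111010 = 01110100
01001011 XOR 00100011 = 01101000
01010111 XOR 00110010 = 01100101
11010001 XOR 11110001 = 00100000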